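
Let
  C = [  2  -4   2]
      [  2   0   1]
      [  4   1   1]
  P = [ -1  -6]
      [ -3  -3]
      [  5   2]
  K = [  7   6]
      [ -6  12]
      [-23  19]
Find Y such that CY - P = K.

CY = K + P = [[6, 0], [-9, 9], [-18, 21]].
C is on the left of Y, so left-multiply by C⁻¹: Y = C⁻¹(K + P).
det C = -6; the adjugate gives C⁻¹ = [[1/6, -1, 2/3], [-1/3, 1, -1/3], [-1/3, 3, -4/3]].
Y = C⁻¹(K + P) = [[-2, 5], [-5, 2], [-5, -1]].

Y = [[-2, 5], [-5, 2], [-5, -1]]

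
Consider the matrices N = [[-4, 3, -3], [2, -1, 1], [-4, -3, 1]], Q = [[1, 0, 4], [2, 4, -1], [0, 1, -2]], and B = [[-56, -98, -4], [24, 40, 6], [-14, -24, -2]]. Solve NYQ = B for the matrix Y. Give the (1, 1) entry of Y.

2

Isolating Y: multiply by N⁻¹ from the left and Q⁻¹ from the right, so Y = N⁻¹BQ⁻¹.
det N = 4; the adjugate gives N⁻¹ = [[1/2, 3/2, 0], [-3/2, -4, -1/2], [-5/2, -6, -1/2]].
Q has determinant 1; Q⁻¹ = [[-7, 4, -16], [4, -2, 9], [2, -1, 4]].
N⁻¹B = [[8, 11, 7], [-5, -1, -17], [3, 17, -25]].
Y = (N⁻¹B)Q⁻¹ = [[2, 3, -1], [-3, -1, 3], [-3, 3, 5]].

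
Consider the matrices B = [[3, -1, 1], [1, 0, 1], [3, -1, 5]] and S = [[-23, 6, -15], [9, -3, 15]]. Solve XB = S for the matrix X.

X = [[-5, -5, -1], [0, 0, 3]]

B is on the right of X, so right-multiply by B⁻¹: X = SB⁻¹.
det B = 4; the adjugate gives B⁻¹ = [[1/4, 1, -1/4], [-1/2, 3, -1/2], [-1/4, 0, 1/4]].
X = SB⁻¹ = [[-23, 6, -15], [9, -3, 15]] · [[1/4, 1, -1/4], [-1/2, 3, -1/2], [-1/4, 0, 1/4]] = [[-5, -5, -1], [0, 0, 3]].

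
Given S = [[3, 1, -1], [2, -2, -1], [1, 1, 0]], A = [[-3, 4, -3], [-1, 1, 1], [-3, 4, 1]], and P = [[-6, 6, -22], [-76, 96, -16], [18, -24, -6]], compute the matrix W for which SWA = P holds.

Isolating W: multiply by S⁻¹ from the left and A⁻¹ from the right, so W = S⁻¹PA⁻¹.
det S = -2; the adjugate gives S⁻¹ = [[-1/2, 1/2, 3/2], [1/2, -1/2, -1/2], [-2, 1, 4]].
A has determinant 4; A⁻¹ = [[-3/4, -4, 7/4], [-1/2, -3, 3/2], [-1/4, 0, 1/4]].
S⁻¹P = [[-8, 9, -6], [26, -33, 0], [8, -12, 4]].
W = (S⁻¹P)A⁻¹ = [[3, 5, -2], [-3, -5, -4], [-1, 4, -3]].

W = [[3, 5, -2], [-3, -5, -4], [-1, 4, -3]]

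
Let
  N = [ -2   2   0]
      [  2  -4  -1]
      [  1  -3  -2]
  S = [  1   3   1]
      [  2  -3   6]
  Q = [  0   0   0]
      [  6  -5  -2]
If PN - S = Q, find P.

PN = Q + S = [[1, 3, 1], [8, -8, 4]].
N is on the right of P, so right-multiply by N⁻¹: P = (Q + S)N⁻¹.
det N = -4, so N⁻¹ = [[-5/4, -1, 1/2], [-3/4, -1, 1/2], [1/2, 1, -1]].
P = (Q + S)N⁻¹ = [[-3, -3, 1], [-2, 4, -4]].

P = [[-3, -3, 1], [-2, 4, -4]]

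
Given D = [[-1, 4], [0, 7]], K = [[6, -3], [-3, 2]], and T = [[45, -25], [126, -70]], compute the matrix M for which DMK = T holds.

M = [[3, -3], [2, -2]]

Isolating M: multiply by D⁻¹ from the left and K⁻¹ from the right, so M = D⁻¹TK⁻¹.
det D = -7; the adjugate gives D⁻¹ = [[-1, 4/7], [0, 1/7]].
K has determinant 3; K⁻¹ = [[2/3, 1], [1, 2]].
D⁻¹T = [[27, -15], [18, -10]].
M = (D⁻¹T)K⁻¹ = [[3, -3], [2, -2]].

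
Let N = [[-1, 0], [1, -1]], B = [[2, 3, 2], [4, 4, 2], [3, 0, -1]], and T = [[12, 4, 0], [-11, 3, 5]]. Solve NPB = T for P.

P = [[-4, 2, -4], [3, -4, 3]]

Isolating P: multiply by N⁻¹ from the left and B⁻¹ from the right, so P = N⁻¹TB⁻¹.
det N = 1, so N⁻¹ = [[-1, 0], [-1, -1]].
det B = -2; the adjugate gives B⁻¹ = [[2, -3/2, 1], [-5, 4, -2], [6, -9/2, 2]].
N⁻¹T = [[-12, -4, 0], [-1, -7, -5]].
P = (N⁻¹T)B⁻¹ = [[-4, 2, -4], [3, -4, 3]].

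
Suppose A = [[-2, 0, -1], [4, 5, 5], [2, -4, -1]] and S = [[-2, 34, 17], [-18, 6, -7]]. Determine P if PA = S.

Right-multiplying both sides by A⁻¹ gives P = SA⁻¹.
det A = -4; the adjugate gives A⁻¹ = [[-15/4, -1, -5/4], [-7/2, -1, -3/2], [13/2, 2, 5/2]].
P = SA⁻¹ = [[-2, 34, 17], [-18, 6, -7]] · [[-15/4, -1, -5/4], [-7/2, -1, -3/2], [13/2, 2, 5/2]] = [[-1, 2, -6], [1, -2, -4]].

P = [[-1, 2, -6], [1, -2, -4]]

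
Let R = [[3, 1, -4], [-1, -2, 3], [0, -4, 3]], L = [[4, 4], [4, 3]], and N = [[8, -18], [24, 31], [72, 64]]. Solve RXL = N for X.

X = R⁻¹NL⁻¹ (apply R⁻¹ on the left and L⁻¹ on the right).
det R = 5; the adjugate gives R⁻¹ = [[6/5, 13/5, -1], [3/5, 9/5, -1], [4/5, 12/5, -1]].
L has determinant -4; L⁻¹ = [[-3/4, 1], [1, -1]].
R⁻¹N = [[0, -5], [-24, -19], [-8, -4]].
X = (R⁻¹N)L⁻¹ = [[-5, 5], [-1, -5], [2, -4]].

X = [[-5, 5], [-1, -5], [2, -4]]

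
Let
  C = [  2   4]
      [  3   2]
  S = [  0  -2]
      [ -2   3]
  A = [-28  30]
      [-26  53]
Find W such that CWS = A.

W = [[-5, 3], [4, 2]]

Left-multiply by C⁻¹ and right-multiply by S⁻¹: W = C⁻¹AS⁻¹.
C has determinant -8; C⁻¹ = [[-1/4, 1/2], [3/8, -1/4]].
det S = -4, so S⁻¹ = [[-3/4, -1/2], [-1/2, 0]].
C⁻¹A = [[-6, 19], [-4, -2]].
W = (C⁻¹A)S⁻¹ = [[-5, 3], [4, 2]].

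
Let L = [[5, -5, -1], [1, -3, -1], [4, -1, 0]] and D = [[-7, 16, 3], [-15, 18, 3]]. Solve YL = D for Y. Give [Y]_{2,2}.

L is on the right of Y, so right-multiply by L⁻¹: Y = DL⁻¹.
det L = 4; the adjugate gives L⁻¹ = [[-1/4, 1/4, 1/2], [-1, 1, 1], [11/4, -15/4, -5/2]].
Y = DL⁻¹ = [[-7, 16, 3], [-15, 18, 3]] · [[-1/4, 1/4, 1/2], [-1, 1, 1], [11/4, -15/4, -5/2]] = [[-6, 3, 5], [-6, 3, 3]].

3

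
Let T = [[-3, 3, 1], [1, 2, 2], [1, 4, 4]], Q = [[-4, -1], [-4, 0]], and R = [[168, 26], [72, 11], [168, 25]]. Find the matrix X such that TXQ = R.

X = [[3, 3], [-5, -1], [-2, -4]]

X = T⁻¹RQ⁻¹ (apply T⁻¹ on the left and Q⁻¹ on the right).
T has determinant -4; T⁻¹ = [[0, 2, -1], [1/2, 13/4, -7/4], [-1/2, -15/4, 9/4]].
Q has determinant -4; Q⁻¹ = [[0, -1/4], [-1, 1]].
T⁻¹R = [[-24, -3], [24, 5], [24, 2]].
X = (T⁻¹R)Q⁻¹ = [[3, 3], [-5, -1], [-2, -4]].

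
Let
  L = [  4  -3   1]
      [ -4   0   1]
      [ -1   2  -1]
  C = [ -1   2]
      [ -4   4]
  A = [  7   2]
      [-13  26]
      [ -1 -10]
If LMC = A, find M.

M = [[-2, 1], [-4, 4], [5, 4]]

M = L⁻¹AC⁻¹ (apply L⁻¹ on the left and C⁻¹ on the right).
det L = -1, so L⁻¹ = [[2, 1, 3], [5, 3, 8], [8, 5, 12]].
C has determinant 4; C⁻¹ = [[1, -1/2], [1, -1/4]].
L⁻¹A = [[-2, 0], [-12, 8], [-21, 26]].
M = (L⁻¹A)C⁻¹ = [[-2, 1], [-4, 4], [5, 4]].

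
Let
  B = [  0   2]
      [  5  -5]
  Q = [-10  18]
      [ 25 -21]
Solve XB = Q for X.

Since B sits to the right of X, X = QB⁻¹.
det B = -10, so B⁻¹ = [[1/2, 1/5], [1/2, 0]].
X = QB⁻¹ = [[-10, 18], [25, -21]] · [[1/2, 1/5], [1/2, 0]] = [[4, -2], [2, 5]].

X = [[4, -2], [2, 5]]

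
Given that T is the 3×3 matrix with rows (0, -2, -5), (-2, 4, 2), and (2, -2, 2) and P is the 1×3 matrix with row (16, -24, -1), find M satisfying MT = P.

M = [[1, -3, 5]]

T is on the right of M, so right-multiply by T⁻¹: M = PT⁻¹.
det T = 4; the adjugate gives T⁻¹ = [[3, 7/2, 4], [2, 5/2, 5/2], [-1, -1, -1]].
M = PT⁻¹ = [[16, -24, -1]] · [[3, 7/2, 4], [2, 5/2, 5/2], [-1, -1, -1]] = [[1, -3, 5]].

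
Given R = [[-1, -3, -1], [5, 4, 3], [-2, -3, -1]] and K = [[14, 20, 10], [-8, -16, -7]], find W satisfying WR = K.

W = [[-4, 2, 0], [5, -1, -1]]

Since R sits to the right of W, W = KR⁻¹.
det R = 5, so R⁻¹ = [[1, 0, -1], [-1/5, -1/5, -2/5], [-7/5, 3/5, 11/5]].
W = KR⁻¹ = [[14, 20, 10], [-8, -16, -7]] · [[1, 0, -1], [-1/5, -1/5, -2/5], [-7/5, 3/5, 11/5]] = [[-4, 2, 0], [5, -1, -1]].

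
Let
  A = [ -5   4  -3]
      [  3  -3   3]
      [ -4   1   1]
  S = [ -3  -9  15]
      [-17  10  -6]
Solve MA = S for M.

M = [[-6, -3, 6], [-2, -5, 3]]

A is on the right of M, so right-multiply by A⁻¹: M = SA⁻¹.
det A = -3, so A⁻¹ = [[2, 7/3, -1], [5, 17/3, -2], [3, 11/3, -1]].
M = SA⁻¹ = [[-3, -9, 15], [-17, 10, -6]] · [[2, 7/3, -1], [5, 17/3, -2], [3, 11/3, -1]] = [[-6, -3, 6], [-2, -5, 3]].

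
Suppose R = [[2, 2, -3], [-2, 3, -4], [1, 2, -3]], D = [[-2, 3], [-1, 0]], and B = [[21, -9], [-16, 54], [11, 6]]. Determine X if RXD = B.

X = [[-5, 0], [-4, 0], [-5, 5]]

Left-multiply by R⁻¹ and right-multiply by D⁻¹: X = R⁻¹BD⁻¹.
R has determinant -1; R⁻¹ = [[1, 0, -1], [10, 3, -14], [7, 2, -10]].
det D = 3, so D⁻¹ = [[0, -1], [1/3, -2/3]].
R⁻¹B = [[10, -15], [8, -12], [5, -15]].
X = (R⁻¹B)D⁻¹ = [[-5, 0], [-4, 0], [-5, 5]].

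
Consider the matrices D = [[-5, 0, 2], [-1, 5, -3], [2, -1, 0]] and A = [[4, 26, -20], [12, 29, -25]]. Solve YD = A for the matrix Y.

Y = [[-4, 4, -6], [-5, 5, -4]]

D is on the right of Y, so right-multiply by D⁻¹: Y = AD⁻¹.
det D = -3; the adjugate gives D⁻¹ = [[1, 2/3, 10/3], [2, 4/3, 17/3], [3, 5/3, 25/3]].
Y = AD⁻¹ = [[4, 26, -20], [12, 29, -25]] · [[1, 2/3, 10/3], [2, 4/3, 17/3], [3, 5/3, 25/3]] = [[-4, 4, -6], [-5, 5, -4]].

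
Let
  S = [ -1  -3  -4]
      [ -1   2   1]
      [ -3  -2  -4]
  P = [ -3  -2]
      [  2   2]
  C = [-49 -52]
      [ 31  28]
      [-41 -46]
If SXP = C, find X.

Left-multiply by S⁻¹ and right-multiply by P⁻¹: X = S⁻¹CP⁻¹.
det S = -5; the adjugate gives S⁻¹ = [[6/5, 4/5, -1], [7/5, 8/5, -1], [-8/5, -7/5, 1]].
P has determinant -2; P⁻¹ = [[-1, -1], [1, 3/2]].
S⁻¹C = [[7, 6], [22, 18], [-6, -2]].
X = (S⁻¹C)P⁻¹ = [[-1, 2], [-4, 5], [4, 3]].

X = [[-1, 2], [-4, 5], [4, 3]]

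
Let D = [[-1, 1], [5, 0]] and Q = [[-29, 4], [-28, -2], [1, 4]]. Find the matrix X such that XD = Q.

Right-multiplying both sides by D⁻¹ gives X = QD⁻¹.
D has determinant -5; D⁻¹ = [[0, 1/5], [1, 1/5]].
X = QD⁻¹ = [[-29, 4], [-28, -2], [1, 4]] · [[0, 1/5], [1, 1/5]] = [[4, -5], [-2, -6], [4, 1]].

X = [[4, -5], [-2, -6], [4, 1]]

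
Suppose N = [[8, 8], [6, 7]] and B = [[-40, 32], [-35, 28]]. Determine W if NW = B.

W = [[0, 0], [-5, 4]]

Left-multiplying both sides by N⁻¹ gives W = N⁻¹B.
det N = 8; the adjugate gives N⁻¹ = [[7/8, -1], [-3/4, 1]].
W = N⁻¹B = [[7/8, -1], [-3/4, 1]] · [[-40, 32], [-35, 28]] = [[0, 0], [-5, 4]].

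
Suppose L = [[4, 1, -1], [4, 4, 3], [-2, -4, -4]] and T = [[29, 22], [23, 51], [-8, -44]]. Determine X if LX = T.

Left-multiplying both sides by L⁻¹ gives X = L⁻¹T.
det L = 2, so L⁻¹ = [[-2, 4, 7/2], [5, -9, -8], [-4, 7, 6]].
X = L⁻¹T = [[-2, 4, 7/2], [5, -9, -8], [-4, 7, 6]] · [[29, 22], [23, 51], [-8, -44]] = [[6, 6], [2, 3], [-3, 5]].

X = [[6, 6], [2, 3], [-3, 5]]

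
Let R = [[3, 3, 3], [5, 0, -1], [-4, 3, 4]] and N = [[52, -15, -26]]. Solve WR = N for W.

Right-multiplying both sides by R⁻¹ gives W = NR⁻¹.
R has determinant 6; R⁻¹ = [[1/2, -1/2, -1/2], [-8/3, 4, 3], [5/2, -7/2, -5/2]].
W = NR⁻¹ = [[52, -15, -26]] · [[1/2, -1/2, -1/2], [-8/3, 4, 3], [5/2, -7/2, -5/2]] = [[1, 5, -6]].

W = [[1, 5, -6]]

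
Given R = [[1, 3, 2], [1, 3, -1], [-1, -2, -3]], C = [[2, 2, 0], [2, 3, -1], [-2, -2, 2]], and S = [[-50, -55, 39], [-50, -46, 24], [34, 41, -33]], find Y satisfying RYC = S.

Y = [[-5, 4, 0], [-2, -1, 5], [4, -3, 1]]

Y = R⁻¹SC⁻¹ (apply R⁻¹ on the left and C⁻¹ on the right).
det R = 3, so R⁻¹ = [[-11/3, 5/3, -3], [4/3, -1/3, 1], [1/3, -1/3, 0]].
det C = 4, so C⁻¹ = [[1, -1, -1/2], [-1/2, 1, 1/2], [1/2, 0, 1/2]].
R⁻¹S = [[-2, 2, -4], [-16, -17, 11], [0, -3, 5]].
Y = (R⁻¹S)C⁻¹ = [[-5, 4, 0], [-2, -1, 5], [4, -3, 1]].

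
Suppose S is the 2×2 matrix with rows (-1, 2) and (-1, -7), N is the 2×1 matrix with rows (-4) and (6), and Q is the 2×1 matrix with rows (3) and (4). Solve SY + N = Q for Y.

Y = [[-5], [1]]

SY = Q − N = [[7], [-2]].
Left-multiplying both sides by S⁻¹ gives Y = S⁻¹(Q − N).
det S = 9; the adjugate gives S⁻¹ = [[-7/9, -2/9], [1/9, -1/9]].
Y = S⁻¹(Q − N) = [[-5], [1]].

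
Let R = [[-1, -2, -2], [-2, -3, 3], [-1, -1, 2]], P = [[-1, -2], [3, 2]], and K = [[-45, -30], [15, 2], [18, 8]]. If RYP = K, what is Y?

Y = [[0, 1], [-1, 2], [1, 5]]

Isolating Y: multiply by R⁻¹ from the left and P⁻¹ from the right, so Y = R⁻¹KP⁻¹.
R has determinant 3; R⁻¹ = [[-1, 2, -4], [1/3, -4/3, 7/3], [-1/3, 1/3, -1/3]].
det P = 4, so P⁻¹ = [[1/2, 1/2], [-3/4, -1/4]].
R⁻¹K = [[3, 2], [7, 6], [14, 8]].
Y = (R⁻¹K)P⁻¹ = [[0, 1], [-1, 2], [1, 5]].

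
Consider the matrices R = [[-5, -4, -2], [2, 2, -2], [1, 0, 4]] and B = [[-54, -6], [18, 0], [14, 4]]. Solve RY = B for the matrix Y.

R is on the left of Y, so left-multiply by R⁻¹: Y = R⁻¹B.
det R = 4, so R⁻¹ = [[2, 4, 3], [-5/2, -9/2, -7/2], [-1/2, -1, -1/2]].
Y = R⁻¹B = [[2, 4, 3], [-5/2, -9/2, -7/2], [-1/2, -1, -1/2]] · [[-54, -6], [18, 0], [14, 4]] = [[6, 0], [5, 1], [2, 1]].

Y = [[6, 0], [5, 1], [2, 1]]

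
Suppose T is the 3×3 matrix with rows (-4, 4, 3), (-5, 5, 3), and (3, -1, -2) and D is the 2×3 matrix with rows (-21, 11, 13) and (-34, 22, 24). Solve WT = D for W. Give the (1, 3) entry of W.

T is on the right of W, so right-multiply by T⁻¹: W = DT⁻¹.
det T = -6; the adjugate gives T⁻¹ = [[7/6, -5/6, 1/2], [1/6, 1/6, 1/2], [5/3, -4/3, 0]].
W = DT⁻¹ = [[-21, 11, 13], [-34, 22, 24]] · [[7/6, -5/6, 1/2], [1/6, 1/6, 1/2], [5/3, -4/3, 0]] = [[-1, 2, -5], [4, 0, -6]].

-5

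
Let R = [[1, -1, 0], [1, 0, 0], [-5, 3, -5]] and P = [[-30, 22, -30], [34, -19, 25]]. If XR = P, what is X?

Right-multiplying both sides by R⁻¹ gives X = PR⁻¹.
det R = -5; the adjugate gives R⁻¹ = [[0, 1, 0], [-1, 1, 0], [-3/5, -2/5, -1/5]].
X = PR⁻¹ = [[-30, 22, -30], [34, -19, 25]] · [[0, 1, 0], [-1, 1, 0], [-3/5, -2/5, -1/5]] = [[-4, 4, 6], [4, 5, -5]].

X = [[-4, 4, 6], [4, 5, -5]]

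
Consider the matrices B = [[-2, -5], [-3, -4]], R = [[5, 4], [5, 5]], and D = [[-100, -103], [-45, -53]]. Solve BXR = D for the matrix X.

X = B⁻¹DR⁻¹ (apply B⁻¹ on the left and R⁻¹ on the right).
det B = -7; the adjugate gives B⁻¹ = [[4/7, -5/7], [-3/7, 2/7]].
det R = 5, so R⁻¹ = [[1, -4/5], [-1, 1]].
B⁻¹D = [[-25, -21], [30, 29]].
X = (B⁻¹D)R⁻¹ = [[-4, -1], [1, 5]].

X = [[-4, -1], [1, 5]]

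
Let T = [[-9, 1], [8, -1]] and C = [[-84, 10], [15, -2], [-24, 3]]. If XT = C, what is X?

Right-multiplying both sides by T⁻¹ gives X = CT⁻¹.
T has determinant 1; T⁻¹ = [[-1, -1], [-8, -9]].
X = CT⁻¹ = [[-84, 10], [15, -2], [-24, 3]] · [[-1, -1], [-8, -9]] = [[4, -6], [1, 3], [0, -3]].

X = [[4, -6], [1, 3], [0, -3]]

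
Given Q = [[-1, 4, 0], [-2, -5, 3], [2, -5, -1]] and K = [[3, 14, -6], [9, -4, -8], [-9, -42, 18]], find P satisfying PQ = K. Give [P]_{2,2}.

-2

Since Q sits to the right of P, P = KQ⁻¹.
det Q = -4; the adjugate gives Q⁻¹ = [[-5, -1, -3], [-1, -1/4, -3/4], [-5, -3/4, -13/4]].
P = KQ⁻¹ = [[3, 14, -6], [9, -4, -8], [-9, -42, 18]] · [[-5, -1, -3], [-1, -1/4, -3/4], [-5, -3/4, -13/4]] = [[1, -2, 0], [-1, -2, 2], [-3, 6, 0]].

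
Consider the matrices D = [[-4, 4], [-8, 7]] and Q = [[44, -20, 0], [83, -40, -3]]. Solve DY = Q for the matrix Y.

Y = [[-6, 5, 3], [5, 0, 3]]

Left-multiplying both sides by D⁻¹ gives Y = D⁻¹Q.
det D = 4; the adjugate gives D⁻¹ = [[7/4, -1], [2, -1]].
Y = D⁻¹Q = [[7/4, -1], [2, -1]] · [[44, -20, 0], [83, -40, -3]] = [[-6, 5, 3], [5, 0, 3]].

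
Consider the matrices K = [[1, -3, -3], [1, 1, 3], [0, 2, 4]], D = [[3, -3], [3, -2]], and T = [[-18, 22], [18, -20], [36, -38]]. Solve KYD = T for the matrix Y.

Y = [[-4, -2], [-3, -3], [5, 1]]

Left-multiply by K⁻¹ and right-multiply by D⁻¹: Y = K⁻¹TD⁻¹.
K has determinant 4; K⁻¹ = [[-1/2, 3/2, -3/2], [-1, 1, -3/2], [1/2, -1/2, 1]].
det D = 3, so D⁻¹ = [[-2/3, 1], [-1, 1]].
K⁻¹T = [[-18, 16], [-18, 15], [18, -17]].
Y = (K⁻¹T)D⁻¹ = [[-4, -2], [-3, -3], [5, 1]].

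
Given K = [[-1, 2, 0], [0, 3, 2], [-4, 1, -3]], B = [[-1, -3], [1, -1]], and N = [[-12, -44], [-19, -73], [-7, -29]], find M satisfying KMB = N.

M = [[-4, -2], [5, 0], [4, 2]]

Isolating M: multiply by K⁻¹ from the left and B⁻¹ from the right, so M = K⁻¹NB⁻¹.
K has determinant -5; K⁻¹ = [[11/5, -6/5, -4/5], [8/5, -3/5, -2/5], [-12/5, 7/5, 3/5]].
det B = 4, so B⁻¹ = [[-1/4, 3/4], [-1/4, -1/4]].
K⁻¹N = [[2, 14], [-5, -15], [-2, -14]].
M = (K⁻¹N)B⁻¹ = [[-4, -2], [5, 0], [4, 2]].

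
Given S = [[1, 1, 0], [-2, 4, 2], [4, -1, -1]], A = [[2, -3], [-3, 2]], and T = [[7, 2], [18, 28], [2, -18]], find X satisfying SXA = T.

X = S⁻¹TA⁻¹ (apply S⁻¹ on the left and A⁻¹ on the right).
det S = 4, so S⁻¹ = [[-1/2, 1/4, 1/2], [3/2, -1/4, -1/2], [-7/2, 5/4, 3/2]].
det A = -5, so A⁻¹ = [[-2/5, -3/5], [-3/5, -2/5]].
S⁻¹T = [[2, -3], [5, 5], [1, 1]].
X = (S⁻¹T)A⁻¹ = [[1, 0], [-5, -5], [-1, -1]].

X = [[1, 0], [-5, -5], [-1, -1]]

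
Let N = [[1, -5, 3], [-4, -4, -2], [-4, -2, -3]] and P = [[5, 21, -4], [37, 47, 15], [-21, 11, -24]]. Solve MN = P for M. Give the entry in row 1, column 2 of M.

-1

Since N sits to the right of M, M = PN⁻¹.
N has determinant 4; N⁻¹ = [[2, -21/4, 11/2], [-1, 9/4, -5/2], [-2, 11/2, -6]].
M = PN⁻¹ = [[5, 21, -4], [37, 47, 15], [-21, 11, -24]] · [[2, -21/4, 11/2], [-1, 9/4, -5/2], [-2, 11/2, -6]] = [[-3, -1, -1], [-3, -6, -4], [-5, 3, 1]].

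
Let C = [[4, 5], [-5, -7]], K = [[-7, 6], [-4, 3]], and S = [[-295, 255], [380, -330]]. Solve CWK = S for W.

W = C⁻¹SK⁻¹ (apply C⁻¹ on the left and K⁻¹ on the right).
det C = -3; the adjugate gives C⁻¹ = [[7/3, 5/3], [-5/3, -4/3]].
det K = 3, so K⁻¹ = [[1, -2], [4/3, -7/3]].
C⁻¹S = [[-55, 45], [-15, 15]].
W = (C⁻¹S)K⁻¹ = [[5, 5], [5, -5]].

W = [[5, 5], [5, -5]]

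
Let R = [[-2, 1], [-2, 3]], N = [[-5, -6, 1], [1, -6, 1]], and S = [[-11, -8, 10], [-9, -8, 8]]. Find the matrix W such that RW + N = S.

RW = S − N = [[-6, -2, 9], [-10, -2, 7]].
Since R multiplies W on the left, W = R⁻¹(S − N).
det R = -4, so R⁻¹ = [[-3/4, 1/4], [-1/2, 1/2]].
W = R⁻¹(S − N) = [[2, 1, -5], [-2, 0, -1]].

W = [[2, 1, -5], [-2, 0, -1]]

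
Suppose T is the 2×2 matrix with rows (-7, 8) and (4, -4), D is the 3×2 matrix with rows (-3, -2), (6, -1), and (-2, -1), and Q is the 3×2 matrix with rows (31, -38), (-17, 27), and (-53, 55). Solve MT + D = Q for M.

M = [[-2, 5], [5, 3], [5, -4]]

MT = Q − D = [[34, -36], [-23, 28], [-51, 56]].
Right-multiplying both sides by T⁻¹ gives M = (Q − D)T⁻¹.
det T = -4; the adjugate gives T⁻¹ = [[1, 2], [1, 7/4]].
M = (Q − D)T⁻¹ = [[-2, 5], [5, 3], [5, -4]].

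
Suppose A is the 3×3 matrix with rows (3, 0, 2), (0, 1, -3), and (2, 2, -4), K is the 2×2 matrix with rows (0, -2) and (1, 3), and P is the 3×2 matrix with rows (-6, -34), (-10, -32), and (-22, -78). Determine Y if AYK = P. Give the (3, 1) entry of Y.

-2

Left-multiply by A⁻¹ and right-multiply by K⁻¹: Y = A⁻¹PK⁻¹.
det A = 2, so A⁻¹ = [[1, 2, -1], [-3, -8, 9/2], [-1, -3, 3/2]].
det K = 2, so K⁻¹ = [[3/2, 1], [-1/2, 0]].
A⁻¹P = [[-4, -20], [-1, 7], [3, 13]].
Y = (A⁻¹P)K⁻¹ = [[4, -4], [-5, -1], [-2, 3]].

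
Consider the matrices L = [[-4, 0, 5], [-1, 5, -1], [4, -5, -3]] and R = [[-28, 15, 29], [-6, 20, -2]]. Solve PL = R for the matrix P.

L is on the right of P, so right-multiply by L⁻¹: P = RL⁻¹.
det L = 5, so L⁻¹ = [[-4, -5, -5], [-7/5, -8/5, -9/5], [-3, -4, -4]].
P = RL⁻¹ = [[-28, 15, 29], [-6, 20, -2]] · [[-4, -5, -5], [-7/5, -8/5, -9/5], [-3, -4, -4]] = [[4, 0, -3], [2, 6, 2]].

P = [[4, 0, -3], [2, 6, 2]]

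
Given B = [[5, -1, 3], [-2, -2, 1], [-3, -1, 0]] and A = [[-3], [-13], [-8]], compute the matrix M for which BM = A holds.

Left-multiplying both sides by B⁻¹ gives M = B⁻¹A.
B has determinant -4; B⁻¹ = [[-1/4, 3/4, -5/4], [3/4, -9/4, 11/4], [1, -2, 3]].
M = B⁻¹A = [[-1/4, 3/4, -5/4], [3/4, -9/4, 11/4], [1, -2, 3]] · [[-3], [-13], [-8]] = [[1], [5], [-1]].

M = [[1], [5], [-1]]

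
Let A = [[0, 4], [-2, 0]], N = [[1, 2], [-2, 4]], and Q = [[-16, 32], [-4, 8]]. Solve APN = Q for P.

Left-multiply by A⁻¹ and right-multiply by N⁻¹: P = A⁻¹QN⁻¹.
A has determinant 8; A⁻¹ = [[0, -1/2], [1/4, 0]].
det N = 8; the adjugate gives N⁻¹ = [[1/2, -1/4], [1/4, 1/8]].
A⁻¹Q = [[2, -4], [-4, 8]].
P = (A⁻¹Q)N⁻¹ = [[0, -1], [0, 2]].

P = [[0, -1], [0, 2]]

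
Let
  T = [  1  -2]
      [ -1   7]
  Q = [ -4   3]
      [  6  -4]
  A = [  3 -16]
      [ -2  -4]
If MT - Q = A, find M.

M = [[-4, -3], [4, 0]]

MT = A + Q = [[-1, -13], [4, -8]].
T is on the right of M, so right-multiply by T⁻¹: M = (A + Q)T⁻¹.
det T = 5, so T⁻¹ = [[7/5, 2/5], [1/5, 1/5]].
M = (A + Q)T⁻¹ = [[-4, -3], [4, 0]].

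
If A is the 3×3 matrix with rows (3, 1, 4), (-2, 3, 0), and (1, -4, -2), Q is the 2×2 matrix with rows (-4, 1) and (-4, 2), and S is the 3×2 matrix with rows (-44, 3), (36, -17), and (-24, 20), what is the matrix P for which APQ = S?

P = [[2, 4], [1, 0], [3, -5]]

Isolating P: multiply by A⁻¹ from the left and Q⁻¹ from the right, so P = A⁻¹SQ⁻¹.
det A = -2, so A⁻¹ = [[3, 7, 6], [2, 5, 4], [-5/2, -13/2, -11/2]].
det Q = -4, so Q⁻¹ = [[-1/2, 1/4], [-1, 1]].
A⁻¹S = [[-24, 10], [-4, 1], [8, -7]].
P = (A⁻¹S)Q⁻¹ = [[2, 4], [1, 0], [3, -5]].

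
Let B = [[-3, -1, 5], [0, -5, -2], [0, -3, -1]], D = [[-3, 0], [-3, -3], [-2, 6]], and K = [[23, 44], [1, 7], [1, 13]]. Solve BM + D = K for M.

M = [[-3, -5], [-2, -4], [3, 5]]

BM = K − D = [[26, 44], [4, 10], [3, 7]].
B is on the left of M, so left-multiply by B⁻¹: M = B⁻¹(K − D).
det B = 3; the adjugate gives B⁻¹ = [[-1/3, -16/3, 9], [0, 1, -2], [0, -3, 5]].
M = B⁻¹(K − D) = [[-3, -5], [-2, -4], [3, 5]].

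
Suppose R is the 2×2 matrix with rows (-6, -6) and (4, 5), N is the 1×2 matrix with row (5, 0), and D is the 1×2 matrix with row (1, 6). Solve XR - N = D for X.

X = [[-1, 0]]

XR = D + N = [[6, 6]].
R is on the right of X, so right-multiply by R⁻¹: X = (D + N)R⁻¹.
R has determinant -6; R⁻¹ = [[-5/6, -1], [2/3, 1]].
X = (D + N)R⁻¹ = [[-1, 0]].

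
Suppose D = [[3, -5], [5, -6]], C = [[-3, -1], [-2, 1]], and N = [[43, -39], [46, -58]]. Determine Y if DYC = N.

Isolating Y: multiply by D⁻¹ from the left and C⁻¹ from the right, so Y = D⁻¹NC⁻¹.
det D = 7, so D⁻¹ = [[-6/7, 5/7], [-5/7, 3/7]].
C has determinant -5; C⁻¹ = [[-1/5, -1/5], [-2/5, 3/5]].
D⁻¹N = [[-4, -8], [-11, 3]].
Y = (D⁻¹N)C⁻¹ = [[4, -4], [1, 4]].

Y = [[4, -4], [1, 4]]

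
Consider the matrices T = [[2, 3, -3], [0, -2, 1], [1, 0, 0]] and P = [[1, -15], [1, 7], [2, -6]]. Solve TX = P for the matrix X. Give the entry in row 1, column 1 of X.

Left-multiplying both sides by T⁻¹ gives X = T⁻¹P.
det T = -3, so T⁻¹ = [[0, 0, 1], [-1/3, -1, 2/3], [-2/3, -1, 4/3]].
X = T⁻¹P = [[0, 0, 1], [-1/3, -1, 2/3], [-2/3, -1, 4/3]] · [[1, -15], [1, 7], [2, -6]] = [[2, -6], [0, -6], [1, -5]].

2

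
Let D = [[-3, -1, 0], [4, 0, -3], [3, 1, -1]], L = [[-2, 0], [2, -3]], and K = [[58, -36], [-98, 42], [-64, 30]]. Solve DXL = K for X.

Left-multiply by D⁻¹ and right-multiply by L⁻¹: X = D⁻¹KL⁻¹.
det D = -4, so D⁻¹ = [[-3/4, 1/4, -3/4], [5/4, -3/4, 9/4], [-1, 0, -1]].
L has determinant 6; L⁻¹ = [[-1/2, 0], [-1/3, -1/3]].
D⁻¹K = [[-20, 15], [2, -9], [6, 6]].
X = (D⁻¹K)L⁻¹ = [[5, -5], [2, 3], [-5, -2]].

X = [[5, -5], [2, 3], [-5, -2]]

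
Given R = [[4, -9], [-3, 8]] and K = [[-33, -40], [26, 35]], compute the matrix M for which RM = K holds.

M = [[-6, -1], [1, 4]]

Left-multiplying both sides by R⁻¹ gives M = R⁻¹K.
det R = 5; the adjugate gives R⁻¹ = [[8/5, 9/5], [3/5, 4/5]].
M = R⁻¹K = [[8/5, 9/5], [3/5, 4/5]] · [[-33, -40], [26, 35]] = [[-6, -1], [1, 4]].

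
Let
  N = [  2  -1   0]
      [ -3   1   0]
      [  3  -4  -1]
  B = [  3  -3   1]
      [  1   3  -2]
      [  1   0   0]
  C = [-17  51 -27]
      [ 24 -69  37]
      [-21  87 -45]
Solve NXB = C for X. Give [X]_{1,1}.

X = N⁻¹CB⁻¹ (apply N⁻¹ on the left and B⁻¹ on the right).
N has determinant 1; N⁻¹ = [[-1, -1, 0], [-3, -2, 0], [9, 5, -1]].
det B = 3; the adjugate gives B⁻¹ = [[0, 0, 1], [-2/3, -1/3, 7/3], [-1, -1, 4]].
N⁻¹C = [[-7, 18, -10], [3, -15, 7], [-12, 27, -13]].
X = (N⁻¹C)B⁻¹ = [[-2, 4, -5], [3, -2, -4], [-5, 4, -1]].

-2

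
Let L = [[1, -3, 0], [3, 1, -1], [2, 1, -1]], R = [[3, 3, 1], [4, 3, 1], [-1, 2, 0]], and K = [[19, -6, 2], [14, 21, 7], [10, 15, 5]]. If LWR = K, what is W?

Left-multiply by L⁻¹ and right-multiply by R⁻¹: W = L⁻¹KR⁻¹.
det L = -3, so L⁻¹ = [[0, 1, -1], [-1/3, 1/3, -1/3], [-1/3, 7/3, -10/3]].
det R = 2; the adjugate gives R⁻¹ = [[-1, 1, 0], [-1/2, 1/2, 1/2], [11/2, -9/2, -3/2]].
L⁻¹K = [[4, 6, 2], [-5, 4, 0], [-7, 1, -1]].
W = (L⁻¹K)R⁻¹ = [[4, -2, 0], [3, -3, 2], [1, -2, 2]].

W = [[4, -2, 0], [3, -3, 2], [1, -2, 2]]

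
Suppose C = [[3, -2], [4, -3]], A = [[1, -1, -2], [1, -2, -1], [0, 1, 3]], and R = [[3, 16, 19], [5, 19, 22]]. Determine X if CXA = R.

X = C⁻¹RA⁻¹ (apply C⁻¹ on the left and A⁻¹ on the right).
det C = -1, so C⁻¹ = [[3, -2], [4, -3]].
A has determinant -4; A⁻¹ = [[5/4, -1/4, 3/4], [3/4, -3/4, 1/4], [-1/4, 1/4, 1/4]].
C⁻¹R = [[-1, 10, 13], [-3, 7, 10]].
X = (C⁻¹R)A⁻¹ = [[3, -4, 5], [-1, -2, 2]].

X = [[3, -4, 5], [-1, -2, 2]]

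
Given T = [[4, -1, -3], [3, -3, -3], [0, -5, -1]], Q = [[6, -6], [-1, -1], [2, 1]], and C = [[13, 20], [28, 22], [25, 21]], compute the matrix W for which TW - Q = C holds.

TW = C + Q = [[19, 14], [27, 21], [27, 22]].
Left-multiplying both sides by T⁻¹ gives W = T⁻¹(C + Q).
T has determinant -6; T⁻¹ = [[2, -7/3, 1], [-1/2, 2/3, -1/2], [5/2, -10/3, 3/2]].
W = T⁻¹(C + Q) = [[2, 1], [-5, -4], [-2, -2]].

W = [[2, 1], [-5, -4], [-2, -2]]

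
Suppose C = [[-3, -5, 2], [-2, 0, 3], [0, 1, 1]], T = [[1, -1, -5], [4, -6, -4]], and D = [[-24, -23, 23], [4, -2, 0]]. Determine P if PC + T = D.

PC = D − T = [[-25, -22, 28], [0, 4, 4]].
Right-multiplying both sides by C⁻¹ gives P = (D − T)C⁻¹.
det C = -5; the adjugate gives C⁻¹ = [[3/5, -7/5, 3], [-2/5, 3/5, -1], [2/5, -3/5, 2]].
P = (D − T)C⁻¹ = [[5, 5, 3], [0, 0, 4]].

P = [[5, 5, 3], [0, 0, 4]]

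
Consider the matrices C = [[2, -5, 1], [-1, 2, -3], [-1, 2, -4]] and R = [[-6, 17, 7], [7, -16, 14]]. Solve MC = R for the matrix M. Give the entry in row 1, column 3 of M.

Since C sits to the right of M, M = RC⁻¹.
det C = 1, so C⁻¹ = [[-2, -18, 13], [-1, -7, 5], [0, 1, -1]].
M = RC⁻¹ = [[-6, 17, 7], [7, -16, 14]] · [[-2, -18, 13], [-1, -7, 5], [0, 1, -1]] = [[-5, -4, 0], [2, 0, -3]].

0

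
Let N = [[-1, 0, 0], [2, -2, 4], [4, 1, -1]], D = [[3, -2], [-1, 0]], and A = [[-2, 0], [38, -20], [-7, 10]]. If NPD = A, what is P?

P = [[0, -2], [-5, -2], [0, -2]]

Left-multiply by N⁻¹ and right-multiply by D⁻¹: P = N⁻¹AD⁻¹.
det N = 2; the adjugate gives N⁻¹ = [[-1, 0, 0], [9, 1/2, 2], [5, 1/2, 1]].
det D = -2; the adjugate gives D⁻¹ = [[0, -1], [-1/2, -3/2]].
N⁻¹A = [[2, 0], [-13, 10], [2, 0]].
P = (N⁻¹A)D⁻¹ = [[0, -2], [-5, -2], [0, -2]].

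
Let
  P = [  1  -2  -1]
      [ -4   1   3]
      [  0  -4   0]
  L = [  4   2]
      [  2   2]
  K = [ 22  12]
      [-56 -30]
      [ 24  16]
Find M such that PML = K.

Left-multiply by P⁻¹ and right-multiply by L⁻¹: M = P⁻¹KL⁻¹.
P has determinant -4; P⁻¹ = [[-3, -1, 5/4], [0, 0, -1/4], [-4, -1, 7/4]].
det L = 4; the adjugate gives L⁻¹ = [[1/2, -1/2], [-1/2, 1]].
P⁻¹K = [[20, 14], [-6, -4], [10, 10]].
M = (P⁻¹K)L⁻¹ = [[3, 4], [-1, -1], [0, 5]].

M = [[3, 4], [-1, -1], [0, 5]]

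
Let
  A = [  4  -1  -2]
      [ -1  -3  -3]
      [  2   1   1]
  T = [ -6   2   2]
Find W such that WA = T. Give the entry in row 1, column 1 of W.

0

A is on the right of W, so right-multiply by A⁻¹: W = TA⁻¹.
det A = -5; the adjugate gives A⁻¹ = [[0, 1/5, 3/5], [1, -8/5, -14/5], [-1, 6/5, 13/5]].
W = TA⁻¹ = [[-6, 2, 2]] · [[0, 1/5, 3/5], [1, -8/5, -14/5], [-1, 6/5, 13/5]] = [[0, -2, -4]].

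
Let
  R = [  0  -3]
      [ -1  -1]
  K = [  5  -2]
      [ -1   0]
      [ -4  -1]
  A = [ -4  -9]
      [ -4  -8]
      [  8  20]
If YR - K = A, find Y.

YR = A + K = [[1, -11], [-5, -8], [4, 19]].
Since R sits to the right of Y, Y = (A + K)R⁻¹.
det R = -3; the adjugate gives R⁻¹ = [[1/3, -1], [-1/3, 0]].
Y = (A + K)R⁻¹ = [[4, -1], [1, 5], [-5, -4]].

Y = [[4, -1], [1, 5], [-5, -4]]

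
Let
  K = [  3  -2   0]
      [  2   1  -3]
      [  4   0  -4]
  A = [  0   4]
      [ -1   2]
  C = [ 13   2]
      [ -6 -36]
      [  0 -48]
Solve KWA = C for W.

W = [[1, -1], [-2, 5], [4, -1]]

W = K⁻¹CA⁻¹ (apply K⁻¹ on the left and A⁻¹ on the right).
det K = -4, so K⁻¹ = [[1, 2, -3/2], [1, 3, -9/4], [1, 2, -7/4]].
A has determinant 4; A⁻¹ = [[1/2, -1], [1/4, 0]].
K⁻¹C = [[1, 2], [-5, 2], [1, 14]].
W = (K⁻¹C)A⁻¹ = [[1, -1], [-2, 5], [4, -1]].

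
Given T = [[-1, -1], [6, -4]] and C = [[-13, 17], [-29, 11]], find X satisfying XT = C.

Right-multiplying both sides by T⁻¹ gives X = CT⁻¹.
det T = 10, so T⁻¹ = [[-2/5, 1/10], [-3/5, -1/10]].
X = CT⁻¹ = [[-13, 17], [-29, 11]] · [[-2/5, 1/10], [-3/5, -1/10]] = [[-5, -3], [5, -4]].

X = [[-5, -3], [5, -4]]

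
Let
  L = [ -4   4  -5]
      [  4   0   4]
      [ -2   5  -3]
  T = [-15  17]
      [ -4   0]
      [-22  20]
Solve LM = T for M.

L is on the left of M, so left-multiply by L⁻¹: M = L⁻¹T.
det L = -4; the adjugate gives L⁻¹ = [[5, 13/4, -4], [-1, -1/2, 1], [-5, -3, 4]].
M = L⁻¹T = [[5, 13/4, -4], [-1, -1/2, 1], [-5, -3, 4]] · [[-15, 17], [-4, 0], [-22, 20]] = [[0, 5], [-5, 3], [-1, -5]].

M = [[0, 5], [-5, 3], [-1, -5]]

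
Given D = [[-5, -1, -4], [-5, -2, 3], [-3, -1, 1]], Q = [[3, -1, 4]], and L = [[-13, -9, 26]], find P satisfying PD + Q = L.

P = [[-2, 4, 2]]

PD = L − Q = [[-16, -8, 22]].
Since D sits to the right of P, P = (L − Q)D⁻¹.
D has determinant 3; D⁻¹ = [[1/3, 5/3, -11/3], [-4/3, -17/3, 35/3], [-1/3, -2/3, 5/3]].
P = (L − Q)D⁻¹ = [[-2, 4, 2]].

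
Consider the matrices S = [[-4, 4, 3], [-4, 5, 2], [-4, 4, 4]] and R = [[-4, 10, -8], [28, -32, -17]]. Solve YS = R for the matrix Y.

Y = [[0, 6, -5], [-3, -4, 0]]

Since S sits to the right of Y, Y = RS⁻¹.
S has determinant -4; S⁻¹ = [[-3, 1, 7/4], [-2, 1, 1], [-1, 0, 1]].
Y = RS⁻¹ = [[-4, 10, -8], [28, -32, -17]] · [[-3, 1, 7/4], [-2, 1, 1], [-1, 0, 1]] = [[0, 6, -5], [-3, -4, 0]].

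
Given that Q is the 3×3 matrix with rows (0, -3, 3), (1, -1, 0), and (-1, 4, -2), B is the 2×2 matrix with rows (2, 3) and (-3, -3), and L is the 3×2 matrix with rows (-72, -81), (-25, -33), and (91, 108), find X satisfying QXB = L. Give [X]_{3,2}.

2

X = Q⁻¹LB⁻¹ (apply Q⁻¹ on the left and B⁻¹ on the right).
det Q = 3, so Q⁻¹ = [[2/3, 2, 1], [2/3, 1, 1], [1, 1, 1]].
det B = 3; the adjugate gives B⁻¹ = [[-1, -1], [1, 2/3]].
Q⁻¹L = [[-7, -12], [18, 21], [-6, -6]].
X = (Q⁻¹L)B⁻¹ = [[-5, -1], [3, -4], [0, 2]].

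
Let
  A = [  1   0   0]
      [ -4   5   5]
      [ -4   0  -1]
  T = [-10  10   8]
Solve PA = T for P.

P = [[6, 2, 2]]

A is on the right of P, so right-multiply by A⁻¹: P = TA⁻¹.
det A = -5; the adjugate gives A⁻¹ = [[1, 0, 0], [24/5, 1/5, 1], [-4, 0, -1]].
P = TA⁻¹ = [[-10, 10, 8]] · [[1, 0, 0], [24/5, 1/5, 1], [-4, 0, -1]] = [[6, 2, 2]].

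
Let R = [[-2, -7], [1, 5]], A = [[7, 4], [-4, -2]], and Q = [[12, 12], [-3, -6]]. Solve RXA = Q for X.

X = [[1, 5], [-2, -4]]

Left-multiply by R⁻¹ and right-multiply by A⁻¹: X = R⁻¹QA⁻¹.
det R = -3; the adjugate gives R⁻¹ = [[-5/3, -7/3], [1/3, 2/3]].
A has determinant 2; A⁻¹ = [[-1, -2], [2, 7/2]].
R⁻¹Q = [[-13, -6], [2, 0]].
X = (R⁻¹Q)A⁻¹ = [[1, 5], [-2, -4]].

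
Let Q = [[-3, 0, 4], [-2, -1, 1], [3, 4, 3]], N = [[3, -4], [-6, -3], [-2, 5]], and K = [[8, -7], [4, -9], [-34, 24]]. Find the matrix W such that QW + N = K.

W = [[-3, 1], [-5, 4], [-1, 0]]

QW = K − N = [[5, -3], [10, -6], [-32, 19]].
Q is on the left of W, so left-multiply by Q⁻¹: W = Q⁻¹(K − N).
det Q = 1, so Q⁻¹ = [[-7, 16, 4], [9, -21, -5], [-5, 12, 3]].
W = Q⁻¹(K − N) = [[-3, 1], [-5, 4], [-1, 0]].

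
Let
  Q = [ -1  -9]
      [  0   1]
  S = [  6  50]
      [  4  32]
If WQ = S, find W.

W = [[-6, -4], [-4, -4]]

Since Q sits to the right of W, W = SQ⁻¹.
det Q = -1; the adjugate gives Q⁻¹ = [[-1, -9], [0, 1]].
W = SQ⁻¹ = [[6, 50], [4, 32]] · [[-1, -9], [0, 1]] = [[-6, -4], [-4, -4]].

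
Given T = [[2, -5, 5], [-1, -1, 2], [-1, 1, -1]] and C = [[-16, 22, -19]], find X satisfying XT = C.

Since T sits to the right of X, X = CT⁻¹.
T has determinant 3; T⁻¹ = [[-1/3, 0, -5/3], [-1, 1, -3], [-2/3, 1, -7/3]].
X = CT⁻¹ = [[-16, 22, -19]] · [[-1/3, 0, -5/3], [-1, 1, -3], [-2/3, 1, -7/3]] = [[-4, 3, 5]].

X = [[-4, 3, 5]]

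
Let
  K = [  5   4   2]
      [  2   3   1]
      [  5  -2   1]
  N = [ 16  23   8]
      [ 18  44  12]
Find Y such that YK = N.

Y = [[3, 3, -1], [6, 4, -4]]

K is on the right of Y, so right-multiply by K⁻¹: Y = NK⁻¹.
K has determinant -1; K⁻¹ = [[-5, 8, 2], [-3, 5, 1], [19, -30, -7]].
Y = NK⁻¹ = [[16, 23, 8], [18, 44, 12]] · [[-5, 8, 2], [-3, 5, 1], [19, -30, -7]] = [[3, 3, -1], [6, 4, -4]].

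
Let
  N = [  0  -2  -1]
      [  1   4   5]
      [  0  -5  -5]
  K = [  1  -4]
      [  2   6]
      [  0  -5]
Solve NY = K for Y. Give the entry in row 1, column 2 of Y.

4

N is on the left of Y, so left-multiply by N⁻¹: Y = N⁻¹K.
det N = -5; the adjugate gives N⁻¹ = [[-1, 1, 6/5], [-1, 0, 1/5], [1, 0, -2/5]].
Y = N⁻¹K = [[-1, 1, 6/5], [-1, 0, 1/5], [1, 0, -2/5]] · [[1, -4], [2, 6], [0, -5]] = [[1, 4], [-1, 3], [1, -2]].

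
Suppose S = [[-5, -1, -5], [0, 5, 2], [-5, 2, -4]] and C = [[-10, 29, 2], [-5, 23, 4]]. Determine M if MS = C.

Since S sits to the right of M, M = CS⁻¹.
S has determinant 5; S⁻¹ = [[-24/5, -14/5, 23/5], [-2, -1, 2], [5, 3, -5]].
M = CS⁻¹ = [[-10, 29, 2], [-5, 23, 4]] · [[-24/5, -14/5, 23/5], [-2, -1, 2], [5, 3, -5]] = [[0, 5, 2], [-2, 3, 3]].

M = [[0, 5, 2], [-2, 3, 3]]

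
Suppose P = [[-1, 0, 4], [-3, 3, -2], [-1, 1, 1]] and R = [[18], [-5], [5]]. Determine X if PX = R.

Left-multiplying both sides by P⁻¹ gives X = P⁻¹R.
det P = -5, so P⁻¹ = [[-1, -4/5, 12/5], [-1, -3/5, 14/5], [0, -1/5, 3/5]].
X = P⁻¹R = [[-1, -4/5, 12/5], [-1, -3/5, 14/5], [0, -1/5, 3/5]] · [[18], [-5], [5]] = [[-2], [-1], [4]].

X = [[-2], [-1], [4]]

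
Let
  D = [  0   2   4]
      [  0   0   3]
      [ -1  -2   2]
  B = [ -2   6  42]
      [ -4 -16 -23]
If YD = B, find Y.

Since D sits to the right of Y, Y = BD⁻¹.
det D = -6, so D⁻¹ = [[-1, 2, -1], [1/2, -2/3, 0], [0, 1/3, 0]].
Y = BD⁻¹ = [[-2, 6, 42], [-4, -16, -23]] · [[-1, 2, -1], [1/2, -2/3, 0], [0, 1/3, 0]] = [[5, 6, 2], [-4, -5, 4]].

Y = [[5, 6, 2], [-4, -5, 4]]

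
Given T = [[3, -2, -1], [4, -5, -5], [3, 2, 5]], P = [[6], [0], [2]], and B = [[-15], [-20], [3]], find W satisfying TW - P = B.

W = [[0], [5], [-1]]

TW = B + P = [[-9], [-20], [5]].
Left-multiplying both sides by T⁻¹ gives W = T⁻¹(B + P).
det T = 2; the adjugate gives T⁻¹ = [[-15/2, 4, 5/2], [-35/2, 9, 11/2], [23/2, -6, -7/2]].
W = T⁻¹(B + P) = [[0], [5], [-1]].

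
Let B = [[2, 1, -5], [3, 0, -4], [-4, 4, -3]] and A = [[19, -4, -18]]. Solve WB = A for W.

Right-multiplying both sides by B⁻¹ gives W = AB⁻¹.
det B = -3, so B⁻¹ = [[-16/3, 17/3, 4/3], [-25/3, 26/3, 7/3], [-4, 4, 1]].
W = AB⁻¹ = [[19, -4, -18]] · [[-16/3, 17/3, 4/3], [-25/3, 26/3, 7/3], [-4, 4, 1]] = [[4, 1, -2]].

W = [[4, 1, -2]]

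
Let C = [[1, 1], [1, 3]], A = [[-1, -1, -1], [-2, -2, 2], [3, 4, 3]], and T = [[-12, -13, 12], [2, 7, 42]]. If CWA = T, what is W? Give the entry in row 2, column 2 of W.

Left-multiply by C⁻¹ and right-multiply by A⁻¹: W = C⁻¹TA⁻¹.
det C = 2; the adjugate gives C⁻¹ = [[3/2, -1/2], [-1/2, 1/2]].
det A = 4, so A⁻¹ = [[-7/2, -1/4, -1], [3, 0, 1], [-1/2, 1/4, 0]].
C⁻¹T = [[-19, -23, -3], [7, 10, 15]].
W = (C⁻¹T)A⁻¹ = [[-1, 4, -4], [-2, 2, 3]].

2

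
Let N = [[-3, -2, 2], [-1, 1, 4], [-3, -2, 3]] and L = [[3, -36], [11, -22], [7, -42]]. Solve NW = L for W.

Since N multiplies W on the left, W = N⁻¹L.
N has determinant -5; N⁻¹ = [[-11/5, -2/5, 2], [9/5, 3/5, -2], [-1, 0, 1]].
W = N⁻¹L = [[-11/5, -2/5, 2], [9/5, 3/5, -2], [-1, 0, 1]] · [[3, -36], [11, -22], [7, -42]] = [[3, 4], [-2, 6], [4, -6]].

W = [[3, 4], [-2, 6], [4, -6]]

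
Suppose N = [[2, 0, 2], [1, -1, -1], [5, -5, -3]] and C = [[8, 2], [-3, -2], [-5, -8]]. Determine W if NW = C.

W = [[-1, 0], [-3, 1], [5, 1]]

Since N multiplies W on the left, W = N⁻¹C.
det N = -4, so N⁻¹ = [[1/2, 5/2, -1/2], [1/2, 4, -1], [0, -5/2, 1/2]].
W = N⁻¹C = [[1/2, 5/2, -1/2], [1/2, 4, -1], [0, -5/2, 1/2]] · [[8, 2], [-3, -2], [-5, -8]] = [[-1, 0], [-3, 1], [5, 1]].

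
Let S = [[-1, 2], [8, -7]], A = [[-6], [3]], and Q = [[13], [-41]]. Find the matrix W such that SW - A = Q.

SW = Q + A = [[7], [-38]].
S is on the left of W, so left-multiply by S⁻¹: W = S⁻¹(Q + A).
S has determinant -9; S⁻¹ = [[7/9, 2/9], [8/9, 1/9]].
W = S⁻¹(Q + A) = [[-3], [2]].

W = [[-3], [2]]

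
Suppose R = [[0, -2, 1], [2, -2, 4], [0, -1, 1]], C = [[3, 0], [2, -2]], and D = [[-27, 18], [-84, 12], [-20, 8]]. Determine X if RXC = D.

X = R⁻¹DC⁻¹ (apply R⁻¹ on the left and C⁻¹ on the right).
det R = 2, so R⁻¹ = [[1, 1/2, -3], [-1, 0, 1], [-1, 0, 2]].
det C = -6; the adjugate gives C⁻¹ = [[1/3, 0], [1/3, -1/2]].
R⁻¹D = [[-9, 0], [7, -10], [-13, -2]].
X = (R⁻¹D)C⁻¹ = [[-3, 0], [-1, 5], [-5, 1]].

X = [[-3, 0], [-1, 5], [-5, 1]]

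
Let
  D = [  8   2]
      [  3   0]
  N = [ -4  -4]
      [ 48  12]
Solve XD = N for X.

Since D sits to the right of X, X = ND⁻¹.
D has determinant -6; D⁻¹ = [[0, 1/3], [1/2, -4/3]].
X = ND⁻¹ = [[-4, -4], [48, 12]] · [[0, 1/3], [1/2, -4/3]] = [[-2, 4], [6, 0]].

X = [[-2, 4], [6, 0]]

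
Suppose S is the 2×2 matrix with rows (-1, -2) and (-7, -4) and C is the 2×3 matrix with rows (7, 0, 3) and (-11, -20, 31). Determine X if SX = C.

X = [[5, 4, -5], [-6, -2, 1]]

S is on the left of X, so left-multiply by S⁻¹: X = S⁻¹C.
det S = -10; the adjugate gives S⁻¹ = [[2/5, -1/5], [-7/10, 1/10]].
X = S⁻¹C = [[2/5, -1/5], [-7/10, 1/10]] · [[7, 0, 3], [-11, -20, 31]] = [[5, 4, -5], [-6, -2, 1]].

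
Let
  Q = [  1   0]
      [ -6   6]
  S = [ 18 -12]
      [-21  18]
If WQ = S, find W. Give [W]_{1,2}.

Q is on the right of W, so right-multiply by Q⁻¹: W = SQ⁻¹.
det Q = 6, so Q⁻¹ = [[1, 0], [1, 1/6]].
W = SQ⁻¹ = [[18, -12], [-21, 18]] · [[1, 0], [1, 1/6]] = [[6, -2], [-3, 3]].

-2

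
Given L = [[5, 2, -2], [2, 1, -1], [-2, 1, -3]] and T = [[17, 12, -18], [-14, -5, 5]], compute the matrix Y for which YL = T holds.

Right-multiplying both sides by L⁻¹ gives Y = TL⁻¹.
det L = -2; the adjugate gives L⁻¹ = [[1, -2, 0], [-4, 19/2, -1/2], [-2, 9/2, -1/2]].
Y = TL⁻¹ = [[17, 12, -18], [-14, -5, 5]] · [[1, -2, 0], [-4, 19/2, -1/2], [-2, 9/2, -1/2]] = [[5, -1, 3], [-4, 3, 0]].

Y = [[5, -1, 3], [-4, 3, 0]]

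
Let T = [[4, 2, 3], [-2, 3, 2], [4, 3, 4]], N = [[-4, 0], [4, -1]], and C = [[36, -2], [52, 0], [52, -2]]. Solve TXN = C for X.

X = T⁻¹CN⁻¹ (apply T⁻¹ on the left and N⁻¹ on the right).
det T = 2, so T⁻¹ = [[3, 1/2, -5/2], [8, 2, -7], [-9, -2, 8]].
det N = 4, so N⁻¹ = [[-1/4, 0], [-1, -1]].
T⁻¹C = [[4, -1], [28, -2], [-12, 2]].
X = (T⁻¹C)N⁻¹ = [[0, 1], [-5, 2], [1, -2]].

X = [[0, 1], [-5, 2], [1, -2]]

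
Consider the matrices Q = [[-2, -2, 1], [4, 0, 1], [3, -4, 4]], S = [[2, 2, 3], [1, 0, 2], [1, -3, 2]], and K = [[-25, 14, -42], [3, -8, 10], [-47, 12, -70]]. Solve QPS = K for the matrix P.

Left-multiply by Q⁻¹ and right-multiply by S⁻¹: P = Q⁻¹KS⁻¹.
det Q = 2, so Q⁻¹ = [[2, 2, -1], [-13/2, -11/2, 3], [-8, -7, 4]].
det S = 3, so S⁻¹ = [[2, -13/3, 4/3], [0, 1/3, -1/3], [-1, 8/3, -2/3]].
Q⁻¹K = [[3, 0, 6], [5, -11, 8], [-9, -8, -14]].
P = (Q⁻¹K)S⁻¹ = [[0, 3, 0], [2, -4, 5], [-4, -1, 0]].

P = [[0, 3, 0], [2, -4, 5], [-4, -1, 0]]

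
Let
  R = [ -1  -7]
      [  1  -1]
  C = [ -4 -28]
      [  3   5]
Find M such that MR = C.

Right-multiplying both sides by R⁻¹ gives M = CR⁻¹.
det R = 8, so R⁻¹ = [[-1/8, 7/8], [-1/8, -1/8]].
M = CR⁻¹ = [[-4, -28], [3, 5]] · [[-1/8, 7/8], [-1/8, -1/8]] = [[4, 0], [-1, 2]].

M = [[4, 0], [-1, 2]]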